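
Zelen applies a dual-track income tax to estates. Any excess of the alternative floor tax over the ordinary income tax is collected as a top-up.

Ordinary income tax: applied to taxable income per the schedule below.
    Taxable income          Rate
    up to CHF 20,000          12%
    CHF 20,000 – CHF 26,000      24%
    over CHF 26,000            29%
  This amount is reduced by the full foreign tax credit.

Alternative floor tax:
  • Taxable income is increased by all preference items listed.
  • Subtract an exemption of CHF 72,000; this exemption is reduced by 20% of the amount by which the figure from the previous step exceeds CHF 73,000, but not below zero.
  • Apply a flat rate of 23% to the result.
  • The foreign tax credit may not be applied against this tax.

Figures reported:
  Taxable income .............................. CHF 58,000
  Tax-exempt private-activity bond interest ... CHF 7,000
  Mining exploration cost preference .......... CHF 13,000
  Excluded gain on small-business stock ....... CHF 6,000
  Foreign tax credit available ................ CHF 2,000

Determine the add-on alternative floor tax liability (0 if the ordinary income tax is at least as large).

Ordinary income tax:
  CHF 20,000 × 12% = CHF 2,400
  CHF 6,000 × 24% = CHF 1,440
  CHF 32,000 × 29% = CHF 9,280
  → CHF 13,120
  Less foreign tax credit CHF 2,000 → CHF 11,120

Alternative floor tax:
  Adjusted income: CHF 58,000 + CHF 7,000 + CHF 13,000 + CHF 6,000 = CHF 84,000
  Exemption: CHF 72,000 − 20% × (CHF 84,000 − CHF 73,000) = CHF 72,000 − CHF 2,200 = CHF 69,800
  Base: CHF 84,000 − CHF 69,800 = CHF 14,200
  CHF 14,200 × 23% = CHF 3,266

CHF 3,266 ≤ CHF 11,120, so no add-on is due.

CHF 0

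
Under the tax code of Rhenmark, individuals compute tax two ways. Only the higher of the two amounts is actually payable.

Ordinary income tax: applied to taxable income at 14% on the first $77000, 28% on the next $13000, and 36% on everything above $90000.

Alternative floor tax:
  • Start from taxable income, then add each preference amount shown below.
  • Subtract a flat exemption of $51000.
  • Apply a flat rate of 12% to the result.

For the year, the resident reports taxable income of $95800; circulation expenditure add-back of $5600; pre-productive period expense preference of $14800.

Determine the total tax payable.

Alternative floor tax:
  Adjusted income: $95800 + $5600 + $14800 = $116200
  Less exemption $51000 → base $65200
  $65200 × 12% = $7824

Ordinary income tax:
  $77000 × 14% = $10780
  $13000 × 28% = $3640
  $5800 × 36% = $2088
  → $16508

$16508 > $7824, so the ordinary income tax governs.

$16508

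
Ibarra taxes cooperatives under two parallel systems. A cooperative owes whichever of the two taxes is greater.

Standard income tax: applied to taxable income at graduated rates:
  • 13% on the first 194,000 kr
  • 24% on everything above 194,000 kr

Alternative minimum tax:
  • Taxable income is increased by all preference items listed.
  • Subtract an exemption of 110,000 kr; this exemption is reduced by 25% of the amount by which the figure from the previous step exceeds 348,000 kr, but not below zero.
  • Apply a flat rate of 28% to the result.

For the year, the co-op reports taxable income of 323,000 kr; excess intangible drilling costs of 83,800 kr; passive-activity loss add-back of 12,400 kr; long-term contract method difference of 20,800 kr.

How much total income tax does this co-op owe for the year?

Standard income tax:
  194,000 kr × 13% = 25,220 kr
  129,000 kr × 24% = 30,960 kr
  → 56,180 kr

Alternative minimum tax:
  Adjusted income: 323,000 kr + 83,800 kr + 12,400 kr + 20,800 kr = 440,000 kr
  Exemption: 110,000 kr − 25% × (440,000 kr − 348,000 kr) = 110,000 kr − 23,000 kr = 87,000 kr
  Base: 440,000 kr − 87,000 kr = 353,000 kr
  353,000 kr × 28% = 98,840 kr

98,840 kr > 56,180 kr, so the alternative minimum tax is the binding amount.

98,840 kr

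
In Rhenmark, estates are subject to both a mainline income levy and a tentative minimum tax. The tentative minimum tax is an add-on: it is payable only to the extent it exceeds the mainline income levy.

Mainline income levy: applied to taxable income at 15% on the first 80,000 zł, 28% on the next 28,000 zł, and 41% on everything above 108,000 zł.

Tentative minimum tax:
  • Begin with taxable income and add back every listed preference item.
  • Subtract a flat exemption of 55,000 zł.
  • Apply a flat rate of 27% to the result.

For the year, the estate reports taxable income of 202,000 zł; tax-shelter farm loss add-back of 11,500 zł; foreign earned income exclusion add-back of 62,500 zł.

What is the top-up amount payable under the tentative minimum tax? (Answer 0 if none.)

1,290 zł

Mainline income levy:
  80,000 zł × 15% = 12,000 zł
  28,000 zł × 28% = 7,840 zł
  94,000 zł × 41% = 38,540 zł
  → 58,380 zł

Tentative minimum tax:
  Adjusted income: 202,000 zł + 11,500 zł + 62,500 zł = 276,000 zł
  Less exemption 55,000 zł → base 221,000 zł
  221,000 zł × 27% = 59,670 zł

Excess of tentative minimum tax over mainline income levy: 59,670 zł − 58,380 zł = 1,290 zł.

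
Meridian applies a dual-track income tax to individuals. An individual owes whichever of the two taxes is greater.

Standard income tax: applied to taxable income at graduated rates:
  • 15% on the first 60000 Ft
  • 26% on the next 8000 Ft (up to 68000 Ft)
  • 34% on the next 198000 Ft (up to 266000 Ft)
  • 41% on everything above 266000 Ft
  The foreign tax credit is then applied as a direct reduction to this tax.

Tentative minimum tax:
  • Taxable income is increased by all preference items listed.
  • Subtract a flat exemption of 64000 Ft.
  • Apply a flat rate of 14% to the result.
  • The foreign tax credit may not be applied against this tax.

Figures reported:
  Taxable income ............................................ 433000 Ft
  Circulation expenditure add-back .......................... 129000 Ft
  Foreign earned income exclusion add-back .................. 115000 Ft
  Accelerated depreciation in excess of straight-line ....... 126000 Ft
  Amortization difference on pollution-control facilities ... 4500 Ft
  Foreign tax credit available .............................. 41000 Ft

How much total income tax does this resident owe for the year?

Tentative minimum tax:
  Adjusted income: 433000 Ft + 129000 Ft + 115000 Ft + 126000 Ft + 4500 Ft = 807500 Ft
  Less exemption 64000 Ft → base 743500 Ft
  743500 Ft × 14% = 104090 Ft

Standard income tax:
  60000 Ft × 15% = 9000 Ft
  8000 Ft × 26% = 2080 Ft
  198000 Ft × 34% = 67320 Ft
  167000 Ft × 41% = 68470 Ft
  → 146870 Ft
  Less foreign tax credit 41000 Ft → 105870 Ft

105870 Ft > 104090 Ft, so the standard income tax governs.

105870 Ft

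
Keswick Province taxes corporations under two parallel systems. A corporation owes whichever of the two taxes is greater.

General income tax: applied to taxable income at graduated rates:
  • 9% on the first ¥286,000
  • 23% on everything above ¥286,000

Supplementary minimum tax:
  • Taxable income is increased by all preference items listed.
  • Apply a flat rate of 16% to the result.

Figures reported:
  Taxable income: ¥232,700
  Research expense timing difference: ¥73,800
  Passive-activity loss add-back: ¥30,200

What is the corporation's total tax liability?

Supplementary minimum tax:
  Adjusted income: ¥232,700 + ¥73,800 + ¥30,200 = ¥336,700
  ¥336,700 × 16% = ¥53,872

General income tax:
  ¥232,700 × 9% = ¥20,943

¥53,872 > ¥20,943, so the supplementary minimum tax is the binding amount.

¥53,872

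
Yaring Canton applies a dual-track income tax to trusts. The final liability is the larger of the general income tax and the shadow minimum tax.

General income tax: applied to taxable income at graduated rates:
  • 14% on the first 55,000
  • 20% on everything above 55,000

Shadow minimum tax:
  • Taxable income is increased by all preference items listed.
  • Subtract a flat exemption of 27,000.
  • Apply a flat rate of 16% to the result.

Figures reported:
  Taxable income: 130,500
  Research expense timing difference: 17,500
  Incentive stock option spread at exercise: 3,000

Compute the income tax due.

22,800

General income tax:
  55,000 × 14% = 7,700
  75,500 × 20% = 15,100
  → 22,800

Shadow minimum tax:
  Adjusted income: 130,500 + 17,500 + 3,000 = 151,000
  Less exemption 27,000 → base 124,000
  124,000 × 16% = 19,840

22,800 > 19,840, so the general income tax governs.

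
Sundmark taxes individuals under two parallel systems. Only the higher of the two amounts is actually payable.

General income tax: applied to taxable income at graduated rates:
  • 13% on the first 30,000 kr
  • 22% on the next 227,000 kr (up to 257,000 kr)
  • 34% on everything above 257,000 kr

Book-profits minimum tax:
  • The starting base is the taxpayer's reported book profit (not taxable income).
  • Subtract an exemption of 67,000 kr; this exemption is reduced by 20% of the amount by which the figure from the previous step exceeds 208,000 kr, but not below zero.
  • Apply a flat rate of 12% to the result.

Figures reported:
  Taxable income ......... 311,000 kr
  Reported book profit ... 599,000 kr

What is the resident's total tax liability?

72,200 kr

General income tax:
  30,000 kr × 13% = 3,900 kr
  227,000 kr × 22% = 49,940 kr
  54,000 kr × 34% = 18,360 kr
  → 72,200 kr

Book-profits minimum tax:
  Base (reported book profit): 599,000 kr
  Exemption: 20% × (599,000 kr − 208,000 kr) = 78,200 kr ≥ 67,000 kr, so the exemption is fully phased out
  Base: 599,000 kr − 0 kr = 599,000 kr
  599,000 kr × 12% = 71,880 kr

72,200 kr > 71,880 kr, so the general income tax governs.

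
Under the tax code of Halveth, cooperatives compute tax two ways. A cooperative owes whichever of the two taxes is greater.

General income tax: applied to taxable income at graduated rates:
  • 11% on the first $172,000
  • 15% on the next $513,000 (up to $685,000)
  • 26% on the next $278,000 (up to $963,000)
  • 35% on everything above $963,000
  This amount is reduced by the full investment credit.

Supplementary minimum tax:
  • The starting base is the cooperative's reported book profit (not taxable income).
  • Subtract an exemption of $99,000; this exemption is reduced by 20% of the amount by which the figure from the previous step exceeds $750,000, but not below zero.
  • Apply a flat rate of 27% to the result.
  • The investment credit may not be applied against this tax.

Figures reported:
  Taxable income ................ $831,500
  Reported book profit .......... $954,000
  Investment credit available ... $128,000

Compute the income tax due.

$241,866

General income tax:
  $172,000 × 11% = $18,920
  $513,000 × 15% = $76,950
  $146,500 × 26% = $38,090
  → $133,960
  Less investment credit $128,000 → $5,960

Supplementary minimum tax:
  Base (reported book profit): $954,000
  Exemption: $99,000 − 20% × ($954,000 − $750,000) = $99,000 − $40,800 = $58,200
  Base: $954,000 − $58,200 = $895,800
  $895,800 × 27% = $241,866

$241,866 > $5,960, so the supplementary minimum tax is the binding amount.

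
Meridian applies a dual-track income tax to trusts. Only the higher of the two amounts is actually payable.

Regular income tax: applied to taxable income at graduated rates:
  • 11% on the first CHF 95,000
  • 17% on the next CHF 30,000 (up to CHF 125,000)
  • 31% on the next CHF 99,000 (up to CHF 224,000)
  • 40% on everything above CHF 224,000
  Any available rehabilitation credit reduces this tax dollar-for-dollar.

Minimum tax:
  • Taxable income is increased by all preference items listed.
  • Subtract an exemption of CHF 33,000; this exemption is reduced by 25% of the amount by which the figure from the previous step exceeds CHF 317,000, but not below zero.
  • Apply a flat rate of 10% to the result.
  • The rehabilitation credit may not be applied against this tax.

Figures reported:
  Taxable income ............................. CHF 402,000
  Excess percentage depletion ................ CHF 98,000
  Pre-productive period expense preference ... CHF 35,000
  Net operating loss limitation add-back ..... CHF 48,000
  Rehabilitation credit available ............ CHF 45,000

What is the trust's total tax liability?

CHF 72,440

Minimum tax:
  Adjusted income: CHF 402,000 + CHF 98,000 + CHF 35,000 + CHF 48,000 = CHF 583,000
  Exemption: 25% × (CHF 583,000 − CHF 317,000) = CHF 66,500 ≥ CHF 33,000, so the exemption is fully phased out
  Base: CHF 583,000 − CHF 0 = CHF 583,000
  CHF 583,000 × 10% = CHF 58,300

Regular income tax:
  CHF 95,000 × 11% = CHF 10,450
  CHF 30,000 × 17% = CHF 5,100
  CHF 99,000 × 31% = CHF 30,690
  CHF 178,000 × 40% = CHF 71,200
  → CHF 117,440
  Less rehabilitation credit CHF 45,000 → CHF 72,440

CHF 72,440 > CHF 58,300, so the regular income tax governs.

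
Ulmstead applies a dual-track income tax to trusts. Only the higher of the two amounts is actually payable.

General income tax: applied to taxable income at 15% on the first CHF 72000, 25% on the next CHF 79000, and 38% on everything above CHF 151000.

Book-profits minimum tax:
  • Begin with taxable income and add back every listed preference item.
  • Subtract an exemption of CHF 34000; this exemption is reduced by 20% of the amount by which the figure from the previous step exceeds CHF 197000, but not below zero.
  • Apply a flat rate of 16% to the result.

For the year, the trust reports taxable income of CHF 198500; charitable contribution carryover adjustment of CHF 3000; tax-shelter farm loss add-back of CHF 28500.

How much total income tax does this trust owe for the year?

CHF 48600

Book-profits minimum tax:
  Adjusted income: CHF 198500 + CHF 3000 + CHF 28500 = CHF 230000
  Exemption: CHF 34000 − 20% × (CHF 230000 − CHF 197000) = CHF 34000 − CHF 6600 = CHF 27400
  Base: CHF 230000 − CHF 27400 = CHF 202600
  CHF 202600 × 16% = CHF 32416

General income tax:
  CHF 72000 × 15% = CHF 10800
  CHF 79000 × 25% = CHF 19750
  CHF 47500 × 38% = CHF 18050
  → CHF 48600

CHF 48600 > CHF 32416, so the general income tax governs.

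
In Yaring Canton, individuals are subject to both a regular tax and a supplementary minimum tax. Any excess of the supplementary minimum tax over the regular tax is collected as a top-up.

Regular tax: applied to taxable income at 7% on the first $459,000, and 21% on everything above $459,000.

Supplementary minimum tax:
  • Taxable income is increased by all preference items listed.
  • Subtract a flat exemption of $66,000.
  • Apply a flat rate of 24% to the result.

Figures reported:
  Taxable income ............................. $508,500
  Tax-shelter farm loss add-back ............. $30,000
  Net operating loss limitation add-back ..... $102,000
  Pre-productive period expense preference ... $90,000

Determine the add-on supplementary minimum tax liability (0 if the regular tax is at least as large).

$116,955

Supplementary minimum tax:
  Adjusted income: $508,500 + $30,000 + $102,000 + $90,000 = $730,500
  Less exemption $66,000 → base $664,500
  $664,500 × 24% = $159,480

Regular tax:
  $459,000 × 7% = $32,130
  $49,500 × 21% = $10,395
  → $42,525

Excess of supplementary minimum tax over regular tax: $159,480 − $42,525 = $116,955.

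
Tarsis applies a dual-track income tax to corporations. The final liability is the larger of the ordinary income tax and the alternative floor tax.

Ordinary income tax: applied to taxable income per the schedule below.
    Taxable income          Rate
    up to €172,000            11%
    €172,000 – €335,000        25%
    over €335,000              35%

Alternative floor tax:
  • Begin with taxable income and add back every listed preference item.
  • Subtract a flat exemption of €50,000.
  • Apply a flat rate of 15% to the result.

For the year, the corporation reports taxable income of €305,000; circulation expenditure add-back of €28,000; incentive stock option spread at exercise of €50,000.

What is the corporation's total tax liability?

Alternative floor tax:
  Adjusted income: €305,000 + €28,000 + €50,000 = €383,000
  Less exemption €50,000 → base €333,000
  €333,000 × 15% = €49,950

Ordinary income tax:
  €172,000 × 11% = €18,920
  €133,000 × 25% = €33,250
  → €52,170

€52,170 > €49,950, so the ordinary income tax governs.

€52,170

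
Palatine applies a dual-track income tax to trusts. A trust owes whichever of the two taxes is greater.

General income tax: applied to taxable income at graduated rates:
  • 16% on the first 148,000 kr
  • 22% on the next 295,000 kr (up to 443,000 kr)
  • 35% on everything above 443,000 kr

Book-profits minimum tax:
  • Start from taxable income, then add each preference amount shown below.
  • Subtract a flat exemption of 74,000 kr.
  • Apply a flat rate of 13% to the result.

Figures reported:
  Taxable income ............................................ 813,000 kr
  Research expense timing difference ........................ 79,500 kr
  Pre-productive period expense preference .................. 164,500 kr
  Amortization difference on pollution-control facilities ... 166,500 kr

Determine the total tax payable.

General income tax:
  148,000 kr × 16% = 23,680 kr
  295,000 kr × 22% = 64,900 kr
  370,000 kr × 35% = 129,500 kr
  → 218,080 kr

Book-profits minimum tax:
  Adjusted income: 813,000 kr + 79,500 kr + 164,500 kr + 166,500 kr = 1,223,500 kr
  Less exemption 74,000 kr → base 1,149,500 kr
  1,149,500 kr × 13% = 149,435 kr

218,080 kr > 149,435 kr, so the general income tax governs.

218,080 kr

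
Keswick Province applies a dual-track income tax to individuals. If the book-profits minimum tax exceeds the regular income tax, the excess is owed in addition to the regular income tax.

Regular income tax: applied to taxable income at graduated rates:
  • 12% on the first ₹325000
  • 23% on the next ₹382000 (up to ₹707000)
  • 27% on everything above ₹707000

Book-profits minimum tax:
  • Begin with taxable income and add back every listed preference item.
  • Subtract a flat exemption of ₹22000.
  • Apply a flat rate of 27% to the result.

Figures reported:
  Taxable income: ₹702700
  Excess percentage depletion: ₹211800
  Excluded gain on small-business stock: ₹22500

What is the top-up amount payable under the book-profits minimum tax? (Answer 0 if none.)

₹121179

Book-profits minimum tax:
  Adjusted income: ₹702700 + ₹211800 + ₹22500 = ₹937000
  Less exemption ₹22000 → base ₹915000
  ₹915000 × 27% = ₹247050

Regular income tax:
  ₹325000 × 12% = ₹39000
  ₹377700 × 23% = ₹86871
  → ₹125871

Excess of book-profits minimum tax over regular income tax: ₹247050 − ₹125871 = ₹121179.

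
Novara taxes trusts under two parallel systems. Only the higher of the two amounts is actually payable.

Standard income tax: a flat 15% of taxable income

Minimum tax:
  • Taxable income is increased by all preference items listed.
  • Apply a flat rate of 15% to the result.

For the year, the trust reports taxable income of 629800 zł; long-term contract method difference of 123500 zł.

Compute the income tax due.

112995 zł

Minimum tax:
  Adjusted income: 629800 zł + 123500 zł = 753300 zł
  753300 zł × 15% = 112995 zł

Standard income tax:
  629800 zł × 15% = 94470 zł

112995 zł > 94470 zł, so the minimum tax is the binding amount.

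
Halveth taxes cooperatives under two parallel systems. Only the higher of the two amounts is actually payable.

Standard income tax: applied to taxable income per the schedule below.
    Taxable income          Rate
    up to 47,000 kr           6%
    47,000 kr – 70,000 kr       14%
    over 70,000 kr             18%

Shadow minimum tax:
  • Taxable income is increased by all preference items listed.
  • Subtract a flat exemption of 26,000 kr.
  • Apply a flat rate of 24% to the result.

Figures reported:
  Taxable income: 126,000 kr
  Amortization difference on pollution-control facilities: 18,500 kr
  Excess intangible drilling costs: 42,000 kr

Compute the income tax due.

38,520 kr

Standard income tax:
  47,000 kr × 6% = 2,820 kr
  23,000 kr × 14% = 3,220 kr
  56,000 kr × 18% = 10,080 kr
  → 16,120 kr

Shadow minimum tax:
  Adjusted income: 126,000 kr + 18,500 kr + 42,000 kr = 186,500 kr
  Less exemption 26,000 kr → base 160,500 kr
  160,500 kr × 24% = 38,520 kr

38,520 kr > 16,120 kr, so the shadow minimum tax is the binding amount.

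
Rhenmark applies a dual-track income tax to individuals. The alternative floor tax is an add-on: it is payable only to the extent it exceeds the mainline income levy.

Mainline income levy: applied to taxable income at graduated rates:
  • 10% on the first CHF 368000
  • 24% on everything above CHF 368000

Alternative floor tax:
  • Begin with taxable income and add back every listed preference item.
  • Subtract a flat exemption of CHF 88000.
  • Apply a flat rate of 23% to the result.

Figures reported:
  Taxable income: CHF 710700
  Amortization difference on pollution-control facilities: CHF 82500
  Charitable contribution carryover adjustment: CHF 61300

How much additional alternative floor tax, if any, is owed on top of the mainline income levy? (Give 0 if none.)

Mainline income levy:
  CHF 368000 × 10% = CHF 36800
  CHF 342700 × 24% = CHF 82248
  → CHF 119048

Alternative floor tax:
  Adjusted income: CHF 710700 + CHF 82500 + CHF 61300 = CHF 854500
  Less exemption CHF 88000 → base CHF 766500
  CHF 766500 × 23% = CHF 176295

Excess of alternative floor tax over mainline income levy: CHF 176295 − CHF 119048 = CHF 57247.

CHF 57247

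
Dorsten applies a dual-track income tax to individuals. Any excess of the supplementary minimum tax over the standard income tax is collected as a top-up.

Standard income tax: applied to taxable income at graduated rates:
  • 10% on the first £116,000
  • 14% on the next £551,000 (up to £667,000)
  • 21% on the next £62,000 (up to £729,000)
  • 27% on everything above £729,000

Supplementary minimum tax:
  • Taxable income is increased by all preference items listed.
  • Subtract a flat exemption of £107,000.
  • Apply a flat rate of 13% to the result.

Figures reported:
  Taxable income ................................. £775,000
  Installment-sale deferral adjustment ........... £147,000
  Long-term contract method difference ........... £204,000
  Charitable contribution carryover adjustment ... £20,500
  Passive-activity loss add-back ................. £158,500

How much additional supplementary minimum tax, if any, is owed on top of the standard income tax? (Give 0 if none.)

£41,560

Standard income tax:
  £116,000 × 10% = £11,600
  £551,000 × 14% = £77,140
  £62,000 × 21% = £13,020
  £46,000 × 27% = £12,420
  → £114,180

Supplementary minimum tax:
  Adjusted income: £775,000 + £147,000 + £204,000 + £20,500 + £158,500 = £1,305,000
  Less exemption £107,000 → base £1,198,000
  £1,198,000 × 13% = £155,740

Excess of supplementary minimum tax over standard income tax: £155,740 − £114,180 = £41,560.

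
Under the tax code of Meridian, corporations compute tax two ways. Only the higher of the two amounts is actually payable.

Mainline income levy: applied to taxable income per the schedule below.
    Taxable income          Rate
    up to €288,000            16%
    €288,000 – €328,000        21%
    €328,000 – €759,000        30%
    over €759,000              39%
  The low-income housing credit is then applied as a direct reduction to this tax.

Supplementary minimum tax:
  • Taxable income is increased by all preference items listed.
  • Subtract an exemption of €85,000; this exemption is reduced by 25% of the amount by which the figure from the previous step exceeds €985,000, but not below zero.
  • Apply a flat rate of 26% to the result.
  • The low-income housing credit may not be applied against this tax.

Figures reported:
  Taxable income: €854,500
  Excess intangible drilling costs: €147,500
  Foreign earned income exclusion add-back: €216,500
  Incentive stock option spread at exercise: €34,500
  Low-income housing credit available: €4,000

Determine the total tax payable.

Supplementary minimum tax:
  Adjusted income: €854,500 + €147,500 + €216,500 + €34,500 = €1,253,000
  Exemption: €85,000 − 25% × (€1,253,000 − €985,000) = €85,000 − €67,000 = €18,000
  Base: €1,253,000 − €18,000 = €1,235,000
  €1,235,000 × 26% = €321,100

Mainline income levy:
  €288,000 × 16% = €46,080
  €40,000 × 21% = €8,400
  €431,000 × 30% = €129,300
  €95,500 × 39% = €37,245
  → €221,025
  Less low-income housing credit €4,000 → €217,025

€321,100 > €217,025, so the supplementary minimum tax is the binding amount.

€321,100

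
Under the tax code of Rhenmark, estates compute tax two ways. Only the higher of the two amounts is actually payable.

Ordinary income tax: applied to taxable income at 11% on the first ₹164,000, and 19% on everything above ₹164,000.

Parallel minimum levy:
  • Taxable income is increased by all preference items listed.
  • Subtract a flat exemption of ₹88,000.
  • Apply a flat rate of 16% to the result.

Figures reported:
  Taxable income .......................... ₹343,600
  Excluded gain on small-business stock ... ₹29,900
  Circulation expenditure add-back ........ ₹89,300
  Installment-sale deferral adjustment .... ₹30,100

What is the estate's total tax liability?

Ordinary income tax:
  ₹164,000 × 11% = ₹18,040
  ₹179,600 × 19% = ₹34,124
  → ₹52,164

Parallel minimum levy:
  Adjusted income: ₹343,600 + ₹29,900 + ₹89,300 + ₹30,100 = ₹492,900
  Less exemption ₹88,000 → base ₹404,900
  ₹404,900 × 16% = ₹64,784

₹64,784 > ₹52,164, so the parallel minimum levy is the binding amount.

₹64,784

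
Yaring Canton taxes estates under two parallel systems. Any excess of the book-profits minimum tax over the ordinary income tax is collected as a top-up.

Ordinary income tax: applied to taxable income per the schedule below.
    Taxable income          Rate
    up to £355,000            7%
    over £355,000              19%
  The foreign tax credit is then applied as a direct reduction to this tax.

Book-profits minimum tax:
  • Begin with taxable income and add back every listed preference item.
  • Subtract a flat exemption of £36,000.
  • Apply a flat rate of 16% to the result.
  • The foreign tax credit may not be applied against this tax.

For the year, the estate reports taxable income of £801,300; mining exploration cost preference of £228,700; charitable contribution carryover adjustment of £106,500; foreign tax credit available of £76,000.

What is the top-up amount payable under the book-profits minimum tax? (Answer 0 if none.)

£142,433

Ordinary income tax:
  £355,000 × 7% = £24,850
  £446,300 × 19% = £84,797
  → £109,647
  Less foreign tax credit £76,000 → £33,647

Book-profits minimum tax:
  Adjusted income: £801,300 + £228,700 + £106,500 = £1,136,500
  Less exemption £36,000 → base £1,100,500
  £1,100,500 × 16% = £176,080

Excess of book-profits minimum tax over ordinary income tax: £176,080 − £33,647 = £142,433.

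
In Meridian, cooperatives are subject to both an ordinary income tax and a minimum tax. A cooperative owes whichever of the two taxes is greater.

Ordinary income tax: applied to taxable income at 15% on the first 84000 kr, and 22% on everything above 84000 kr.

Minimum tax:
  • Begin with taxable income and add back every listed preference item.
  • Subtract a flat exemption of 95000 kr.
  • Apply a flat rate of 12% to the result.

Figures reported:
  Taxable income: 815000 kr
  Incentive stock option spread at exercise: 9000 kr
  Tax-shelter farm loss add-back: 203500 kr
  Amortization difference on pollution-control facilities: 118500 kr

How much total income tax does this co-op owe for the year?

Minimum tax:
  Adjusted income: 815000 kr + 9000 kr + 203500 kr + 118500 kr = 1146000 kr
  Less exemption 95000 kr → base 1051000 kr
  1051000 kr × 12% = 126120 kr

Ordinary income tax:
  84000 kr × 15% = 12600 kr
  731000 kr × 22% = 160820 kr
  → 173420 kr

173420 kr > 126120 kr, so the ordinary income tax governs.

173420 kr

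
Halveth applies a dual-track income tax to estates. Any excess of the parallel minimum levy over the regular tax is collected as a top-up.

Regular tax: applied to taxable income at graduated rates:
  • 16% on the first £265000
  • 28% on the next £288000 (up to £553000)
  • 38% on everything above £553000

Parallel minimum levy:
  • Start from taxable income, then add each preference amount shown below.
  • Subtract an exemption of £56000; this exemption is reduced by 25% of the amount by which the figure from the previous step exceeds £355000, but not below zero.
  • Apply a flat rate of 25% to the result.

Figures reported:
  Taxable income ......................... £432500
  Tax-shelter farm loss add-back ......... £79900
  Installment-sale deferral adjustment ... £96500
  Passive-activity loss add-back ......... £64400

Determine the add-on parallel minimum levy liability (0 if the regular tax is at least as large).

Parallel minimum levy:
  Adjusted income: £432500 + £79900 + £96500 + £64400 = £673300
  Exemption: 25% × (£673300 − £355000) = £79575 ≥ £56000, so the exemption is fully phased out
  Base: £673300 − £0 = £673300
  £673300 × 25% = £168325

Regular tax:
  £265000 × 16% = £42400
  £167500 × 28% = £46900
  → £89300

Excess of parallel minimum levy over regular tax: £168325 − £89300 = £79025.

£79025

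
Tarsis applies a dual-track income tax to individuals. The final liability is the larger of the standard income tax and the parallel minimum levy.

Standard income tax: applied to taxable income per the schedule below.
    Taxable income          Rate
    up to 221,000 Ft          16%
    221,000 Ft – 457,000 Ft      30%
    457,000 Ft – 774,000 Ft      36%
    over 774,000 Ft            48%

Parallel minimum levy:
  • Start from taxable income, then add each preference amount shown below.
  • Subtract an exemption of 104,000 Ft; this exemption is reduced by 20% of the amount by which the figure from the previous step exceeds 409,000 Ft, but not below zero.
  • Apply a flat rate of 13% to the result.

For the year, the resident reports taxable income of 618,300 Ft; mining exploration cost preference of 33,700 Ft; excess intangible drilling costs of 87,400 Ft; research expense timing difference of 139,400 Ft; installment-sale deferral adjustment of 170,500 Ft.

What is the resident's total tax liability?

164,228 Ft

Parallel minimum levy:
  Adjusted income: 618,300 Ft + 33,700 Ft + 87,400 Ft + 139,400 Ft + 170,500 Ft = 1,049,300 Ft
  Exemption: 20% × (1,049,300 Ft − 409,000 Ft) = 128,060 Ft ≥ 104,000 Ft, so the exemption is fully phased out
  Base: 1,049,300 Ft − 0 Ft = 1,049,300 Ft
  1,049,300 Ft × 13% = 136,409 Ft

Standard income tax:
  221,000 Ft × 16% = 35,360 Ft
  236,000 Ft × 30% = 70,800 Ft
  161,300 Ft × 36% = 58,068 Ft
  → 164,228 Ft

164,228 Ft > 136,409 Ft, so the standard income tax governs.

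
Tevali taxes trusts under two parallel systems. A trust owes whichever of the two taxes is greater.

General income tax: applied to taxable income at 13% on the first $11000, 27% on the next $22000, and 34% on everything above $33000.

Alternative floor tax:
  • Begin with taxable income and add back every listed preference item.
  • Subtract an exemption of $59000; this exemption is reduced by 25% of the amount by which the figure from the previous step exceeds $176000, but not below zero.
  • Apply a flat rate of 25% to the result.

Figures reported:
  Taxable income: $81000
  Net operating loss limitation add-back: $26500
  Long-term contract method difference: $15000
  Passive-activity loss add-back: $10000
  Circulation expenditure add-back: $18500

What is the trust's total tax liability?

General income tax:
  $11000 × 13% = $1430
  $22000 × 27% = $5940
  $48000 × 34% = $16320
  → $23690

Alternative floor tax:
  Adjusted income: $81000 + $26500 + $15000 + $10000 + $18500 = $151000
  Exemption: $151000 ≤ $176000, so full $59000 applies
  Base: $151000 − $59000 = $92000
  $92000 × 25% = $23000

$23690 > $23000, so the general income tax governs.

$23690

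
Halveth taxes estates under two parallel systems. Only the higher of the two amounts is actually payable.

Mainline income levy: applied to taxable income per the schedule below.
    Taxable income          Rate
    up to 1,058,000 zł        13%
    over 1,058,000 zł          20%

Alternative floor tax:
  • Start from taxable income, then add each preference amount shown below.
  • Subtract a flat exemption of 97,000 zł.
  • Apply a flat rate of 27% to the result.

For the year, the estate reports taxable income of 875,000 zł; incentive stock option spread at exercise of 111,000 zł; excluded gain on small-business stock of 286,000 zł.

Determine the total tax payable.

317,250 zł

Alternative floor tax:
  Adjusted income: 875,000 zł + 111,000 zł + 286,000 zł = 1,272,000 zł
  Less exemption 97,000 zł → base 1,175,000 zł
  1,175,000 zł × 27% = 317,250 zł

Mainline income levy:
  875,000 zł × 13% = 113,750 zł

317,250 zł > 113,750 zł, so the alternative floor tax is the binding amount.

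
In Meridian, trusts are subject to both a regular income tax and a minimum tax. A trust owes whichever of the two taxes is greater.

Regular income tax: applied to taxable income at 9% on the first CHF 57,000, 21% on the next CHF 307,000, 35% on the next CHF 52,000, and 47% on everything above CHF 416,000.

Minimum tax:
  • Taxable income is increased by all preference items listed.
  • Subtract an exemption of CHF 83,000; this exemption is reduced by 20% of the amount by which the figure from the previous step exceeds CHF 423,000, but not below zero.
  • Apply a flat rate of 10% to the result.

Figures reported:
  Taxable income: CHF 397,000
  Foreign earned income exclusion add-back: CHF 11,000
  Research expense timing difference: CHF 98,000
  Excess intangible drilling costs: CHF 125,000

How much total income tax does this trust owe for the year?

CHF 81,150

Regular income tax:
  CHF 57,000 × 9% = CHF 5,130
  CHF 307,000 × 21% = CHF 64,470
  CHF 33,000 × 35% = CHF 11,550
  → CHF 81,150

Minimum tax:
  Adjusted income: CHF 397,000 + CHF 11,000 + CHF 98,000 + CHF 125,000 = CHF 631,000
  Exemption: CHF 83,000 − 20% × (CHF 631,000 − CHF 423,000) = CHF 83,000 − CHF 41,600 = CHF 41,400
  Base: CHF 631,000 − CHF 41,400 = CHF 589,600
  CHF 589,600 × 10% = CHF 58,960

CHF 81,150 > CHF 58,960, so the regular income tax governs.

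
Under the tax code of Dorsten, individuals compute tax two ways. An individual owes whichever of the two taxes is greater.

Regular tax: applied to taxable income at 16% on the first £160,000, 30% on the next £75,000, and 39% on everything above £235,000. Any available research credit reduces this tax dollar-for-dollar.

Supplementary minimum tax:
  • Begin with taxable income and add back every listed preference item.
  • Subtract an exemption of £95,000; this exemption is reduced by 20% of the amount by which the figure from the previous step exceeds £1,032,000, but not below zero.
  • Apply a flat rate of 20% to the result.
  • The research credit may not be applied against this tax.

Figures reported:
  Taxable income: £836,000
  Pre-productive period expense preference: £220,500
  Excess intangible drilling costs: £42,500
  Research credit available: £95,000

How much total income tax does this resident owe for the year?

Supplementary minimum tax:
  Adjusted income: £836,000 + £220,500 + £42,500 = £1,099,000
  Exemption: £95,000 − 20% × (£1,099,000 − £1,032,000) = £95,000 − £13,400 = £81,600
  Base: £1,099,000 − £81,600 = £1,017,400
  £1,017,400 × 20% = £203,480

Regular tax:
  £160,000 × 16% = £25,600
  £75,000 × 30% = £22,500
  £601,000 × 39% = £234,390
  → £282,490
  Less research credit £95,000 → £187,490

£203,480 > £187,490, so the supplementary minimum tax is the binding amount.

£203,480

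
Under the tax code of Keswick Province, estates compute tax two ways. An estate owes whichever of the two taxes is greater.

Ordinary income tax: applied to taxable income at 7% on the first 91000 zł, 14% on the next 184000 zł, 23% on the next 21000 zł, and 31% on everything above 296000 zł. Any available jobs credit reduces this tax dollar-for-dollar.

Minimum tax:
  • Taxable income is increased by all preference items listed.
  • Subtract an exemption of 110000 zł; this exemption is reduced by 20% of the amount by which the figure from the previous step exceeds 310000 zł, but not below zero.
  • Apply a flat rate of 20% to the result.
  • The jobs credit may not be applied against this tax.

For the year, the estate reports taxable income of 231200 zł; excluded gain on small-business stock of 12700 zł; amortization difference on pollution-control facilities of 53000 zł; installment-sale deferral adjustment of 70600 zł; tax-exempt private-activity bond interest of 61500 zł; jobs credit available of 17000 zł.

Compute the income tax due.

68560 zł

Ordinary income tax:
  91000 zł × 7% = 6370 zł
  140200 zł × 14% = 19628 zł
  → 25998 zł
  Less jobs credit 17000 zł → 8998 zł

Minimum tax:
  Adjusted income: 231200 zł + 12700 zł + 53000 zł + 70600 zł + 61500 zł = 429000 zł
  Exemption: 110000 zł − 20% × (429000 zł − 310000 zł) = 110000 zł − 23800 zł = 86200 zł
  Base: 429000 zł − 86200 zł = 342800 zł
  342800 zł × 20% = 68560 zł

68560 zł > 8998 zł, so the minimum tax is the binding amount.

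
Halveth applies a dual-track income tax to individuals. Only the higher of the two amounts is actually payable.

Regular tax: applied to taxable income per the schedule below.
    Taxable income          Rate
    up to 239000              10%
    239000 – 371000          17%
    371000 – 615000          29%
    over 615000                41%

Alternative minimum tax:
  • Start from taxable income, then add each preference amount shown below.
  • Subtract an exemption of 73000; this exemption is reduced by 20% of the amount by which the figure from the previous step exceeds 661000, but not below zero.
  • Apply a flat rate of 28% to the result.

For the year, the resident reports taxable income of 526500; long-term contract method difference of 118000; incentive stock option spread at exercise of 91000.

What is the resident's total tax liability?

189672

Alternative minimum tax:
  Adjusted income: 526500 + 118000 + 91000 = 735500
  Exemption: 73000 − 20% × (735500 − 661000) = 73000 − 14900 = 58100
  Base: 735500 − 58100 = 677400
  677400 × 28% = 189672

Regular tax:
  239000 × 10% = 23900
  132000 × 17% = 22440
  155500 × 29% = 45095
  → 91435

189672 > 91435, so the alternative minimum tax is the binding amount.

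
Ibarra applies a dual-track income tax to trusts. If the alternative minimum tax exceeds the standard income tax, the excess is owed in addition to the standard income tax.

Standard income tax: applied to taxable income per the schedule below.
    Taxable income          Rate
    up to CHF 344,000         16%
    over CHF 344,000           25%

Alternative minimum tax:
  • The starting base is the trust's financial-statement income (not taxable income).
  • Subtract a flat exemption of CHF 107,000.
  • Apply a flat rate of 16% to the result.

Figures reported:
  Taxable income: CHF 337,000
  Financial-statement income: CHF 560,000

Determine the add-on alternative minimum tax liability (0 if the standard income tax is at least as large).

Standard income tax:
  CHF 337,000 × 16% = CHF 53,920

Alternative minimum tax:
  Base (financial-statement income): CHF 560,000
  Less exemption CHF 107,000 → base CHF 453,000
  CHF 453,000 × 16% = CHF 72,480

Excess of alternative minimum tax over standard income tax: CHF 72,480 − CHF 53,920 = CHF 18,560.

CHF 18,560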